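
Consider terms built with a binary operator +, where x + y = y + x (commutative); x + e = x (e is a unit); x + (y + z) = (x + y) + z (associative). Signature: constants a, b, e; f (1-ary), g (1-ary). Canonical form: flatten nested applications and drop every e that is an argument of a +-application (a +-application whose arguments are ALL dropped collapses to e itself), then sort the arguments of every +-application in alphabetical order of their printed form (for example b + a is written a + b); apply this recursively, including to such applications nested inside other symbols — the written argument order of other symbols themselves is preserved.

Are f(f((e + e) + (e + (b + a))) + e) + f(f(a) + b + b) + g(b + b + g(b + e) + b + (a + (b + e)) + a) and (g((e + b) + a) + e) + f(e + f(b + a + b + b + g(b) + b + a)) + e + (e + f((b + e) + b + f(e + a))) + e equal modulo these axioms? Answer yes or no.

Left:  f(f((e + e) + (e + (b + a))) + e) + f(f(a) + b + b) + g(b + b + g(b + e) + b + (a + (b + e)) + a)
  Canonicalize subterm:  f(f((e + e) + (e + (b + a))) + e)  →  f(f(a + b))
  Simplify inside:  f(f(a) + b + b)  →  f(b + b + f(a))
  Inside:  g(b + b + g(b + e) + b + (a + (b + e)) + a)  →  g(a + a + b + b + b + b + g(b))
  Order the arguments:  f(b + b + f(a)) + f(f(a + b)) + g(a + a + b + b + b + b + g(b))
Right:  (g((e + b) + a) + e) + f(e + f(b + a + b + b + g(b) + b + a)) + e + (e + f((b + e) + b + f(e + a))) + e
  Un-nest:  g((e + b) + a) + e + f(e + f(b + a + b + b + g(b) + b + a)) + e + e + f((b + e) + b + f(e + a)) + e
  Canonicalize subterm:  g((e + b) + a)  →  g(a + b)
  Simplify inside:  f(e + f(b + a + b + b + g(b) + b + a))  →  f(f(a + a + b + b + b + b + g(b)))
  Simplify inside:  f((b + e) + b + f(e + a))  →  f(b + b + f(a))
  Drop the unit:  drop e (×4)
  Sort:  f(b + b + f(a)) + f(f(a + a + b + b + b + b + g(b))) + g(a + b)

Answer: no — f(b + b + f(a)) + f(f(a + b)) + g(a + a + b + b + b + b + g(b)) vs f(b + b + f(a)) + f(f(a + a + b + b + b + b + g(b))) + g(a + b)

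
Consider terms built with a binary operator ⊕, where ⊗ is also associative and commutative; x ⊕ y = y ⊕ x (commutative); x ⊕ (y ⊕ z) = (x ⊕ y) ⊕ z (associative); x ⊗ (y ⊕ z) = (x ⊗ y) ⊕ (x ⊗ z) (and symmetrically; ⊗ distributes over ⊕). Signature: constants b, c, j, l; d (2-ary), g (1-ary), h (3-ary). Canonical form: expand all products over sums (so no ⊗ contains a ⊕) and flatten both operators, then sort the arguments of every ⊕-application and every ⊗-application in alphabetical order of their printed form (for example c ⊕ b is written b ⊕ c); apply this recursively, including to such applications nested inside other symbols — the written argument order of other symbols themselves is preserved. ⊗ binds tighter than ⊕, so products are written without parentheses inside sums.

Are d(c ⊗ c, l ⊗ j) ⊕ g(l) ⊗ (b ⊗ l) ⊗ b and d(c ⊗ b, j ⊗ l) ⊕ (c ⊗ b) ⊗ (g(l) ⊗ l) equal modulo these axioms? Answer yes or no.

Left:  d(c ⊗ c, l ⊗ j) ⊕ g(l) ⊗ (b ⊗ l) ⊗ b
  Merge nested applications:  d(c ⊗ c, j ⊗ l) ⊕ b ⊗ b ⊗ g(l) ⊗ l
  Sort arguments:  b ⊗ b ⊗ g(l) ⊗ l ⊕ d(c ⊗ c, j ⊗ l)
Right:  d(c ⊗ b, j ⊗ l) ⊕ (c ⊗ b) ⊗ (g(l) ⊗ l)
  Flatten:  d(b ⊗ c, j ⊗ l) ⊕ b ⊗ c ⊗ g(l) ⊗ l
  Order the arguments:  b ⊗ c ⊗ g(l) ⊗ l ⊕ d(b ⊗ c, j ⊗ l)

Answer: no — b ⊗ b ⊗ g(l) ⊗ l ⊕ d(c ⊗ c, j ⊗ l) vs b ⊗ c ⊗ g(l) ⊗ l ⊕ d(b ⊗ c, j ⊗ l)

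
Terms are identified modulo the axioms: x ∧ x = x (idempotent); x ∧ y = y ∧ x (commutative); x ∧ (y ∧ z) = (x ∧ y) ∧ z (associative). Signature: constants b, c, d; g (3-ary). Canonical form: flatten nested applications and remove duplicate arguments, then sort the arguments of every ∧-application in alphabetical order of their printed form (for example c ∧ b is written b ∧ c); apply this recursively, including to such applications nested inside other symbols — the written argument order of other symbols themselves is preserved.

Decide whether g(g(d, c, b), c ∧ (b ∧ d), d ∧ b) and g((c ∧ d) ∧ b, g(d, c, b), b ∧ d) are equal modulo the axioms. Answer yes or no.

Left:  g(g(d, c, b), c ∧ (b ∧ d), d ∧ b)
  Work inside:  c ∧ (b ∧ d)
  Flatten:  c ∧ b ∧ d
  Order the arguments:  b ∧ c ∧ d
  Reassemble:  g(g(d, c, b), b ∧ c ∧ d, b ∧ d)
Right:  g((c ∧ d) ∧ b, g(d, c, b), b ∧ d)
  Work inside:  (c ∧ d) ∧ b
  Merge nested applications:  c ∧ d ∧ b
  Order the arguments:  b ∧ c ∧ d
  Reassemble:  g(b ∧ c ∧ d, g(d, c, b), b ∧ d)

Answer: no — g(g(d, c, b), b ∧ c ∧ d, b ∧ d) vs g(b ∧ c ∧ d, g(d, c, b), b ∧ d)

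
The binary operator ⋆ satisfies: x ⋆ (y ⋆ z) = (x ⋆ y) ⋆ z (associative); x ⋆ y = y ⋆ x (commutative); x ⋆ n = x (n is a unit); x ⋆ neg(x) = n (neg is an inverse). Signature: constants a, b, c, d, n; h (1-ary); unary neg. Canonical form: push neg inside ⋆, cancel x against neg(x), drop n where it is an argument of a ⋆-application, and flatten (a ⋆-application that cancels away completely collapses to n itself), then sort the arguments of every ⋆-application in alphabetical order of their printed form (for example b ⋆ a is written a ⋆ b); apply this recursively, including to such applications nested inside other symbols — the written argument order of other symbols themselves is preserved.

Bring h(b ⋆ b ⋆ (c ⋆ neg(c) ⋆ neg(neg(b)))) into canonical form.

Answer: h(b ⋆ b ⋆ b)

Derivation:
Work inside:  b ⋆ b ⋆ (c ⋆ neg(c) ⋆ neg(neg(b)))
Push neg inside:  distribute neg over ⋆ and collapse double neg
Cancel:  c cancels
Collect:  b ⋆ b ⋆ b
Rebuild:  h(b ⋆ b ⋆ b)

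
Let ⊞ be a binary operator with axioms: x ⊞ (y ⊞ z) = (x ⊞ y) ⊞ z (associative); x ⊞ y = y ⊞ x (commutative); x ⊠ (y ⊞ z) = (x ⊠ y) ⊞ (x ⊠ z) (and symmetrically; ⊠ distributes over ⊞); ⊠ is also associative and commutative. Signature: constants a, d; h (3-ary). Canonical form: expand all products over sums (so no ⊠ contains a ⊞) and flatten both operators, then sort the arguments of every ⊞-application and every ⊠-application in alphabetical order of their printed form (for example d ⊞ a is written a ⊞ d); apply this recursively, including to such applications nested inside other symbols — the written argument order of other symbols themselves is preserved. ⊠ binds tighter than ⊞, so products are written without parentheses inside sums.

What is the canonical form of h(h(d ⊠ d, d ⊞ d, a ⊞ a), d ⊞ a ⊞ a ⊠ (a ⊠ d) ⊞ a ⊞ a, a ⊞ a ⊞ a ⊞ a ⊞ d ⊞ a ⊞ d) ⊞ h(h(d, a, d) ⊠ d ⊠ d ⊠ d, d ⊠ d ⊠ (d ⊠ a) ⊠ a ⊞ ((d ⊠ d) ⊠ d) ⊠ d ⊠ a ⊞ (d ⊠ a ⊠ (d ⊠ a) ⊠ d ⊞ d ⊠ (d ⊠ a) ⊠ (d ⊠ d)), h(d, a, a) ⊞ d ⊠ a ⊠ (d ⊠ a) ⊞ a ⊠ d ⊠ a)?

Un-nest:  h(h(d ⊠ d, d ⊞ d, a ⊞ a), a ⊞ a ⊞ a ⊞ a ⊠ a ⊠ d ⊞ d, a ⊞ a ⊞ a ⊞ a ⊞ a ⊞ d ⊞ d) ⊞ h(d ⊠ d ⊠ d ⊠ h(d, a, d), a ⊠ a ⊠ d ⊠ d ⊠ d ⊞ a ⊠ a ⊠ d ⊠ d ⊠ d ⊞ a ⊠ d ⊠ d ⊠ d ⊠ d ⊞ a ⊠ d ⊠ d ⊠ d ⊠ d, a ⊠ a ⊠ d ⊞ a ⊠ a ⊠ d ⊠ d ⊞ h(d, a, a))
Sort arguments:  h(d ⊠ d ⊠ d ⊠ h(d, a, d), a ⊠ a ⊠ d ⊠ d ⊠ d ⊞ a ⊠ a ⊠ d ⊠ d ⊠ d ⊞ a ⊠ d ⊠ d ⊠ d ⊠ d ⊞ a ⊠ d ⊠ d ⊠ d ⊠ d, a ⊠ a ⊠ d ⊞ a ⊠ a ⊠ d ⊠ d ⊞ h(d, a, a)) ⊞ h(h(d ⊠ d, d ⊞ d, a ⊞ a), a ⊞ a ⊞ a ⊞ a ⊠ a ⊠ d ⊞ d, a ⊞ a ⊞ a ⊞ a ⊞ a ⊞ d ⊞ d)

Answer: h(d ⊠ d ⊠ d ⊠ h(d, a, d), a ⊠ a ⊠ d ⊠ d ⊠ d ⊞ a ⊠ a ⊠ d ⊠ d ⊠ d ⊞ a ⊠ d ⊠ d ⊠ d ⊠ d ⊞ a ⊠ d ⊠ d ⊠ d ⊠ d, a ⊠ a ⊠ d ⊞ a ⊠ a ⊠ d ⊠ d ⊞ h(d, a, a)) ⊞ h(h(d ⊠ d, d ⊞ d, a ⊞ a), a ⊞ a ⊞ a ⊞ a ⊠ a ⊠ d ⊞ d, a ⊞ a ⊞ a ⊞ a ⊞ a ⊞ d ⊞ d)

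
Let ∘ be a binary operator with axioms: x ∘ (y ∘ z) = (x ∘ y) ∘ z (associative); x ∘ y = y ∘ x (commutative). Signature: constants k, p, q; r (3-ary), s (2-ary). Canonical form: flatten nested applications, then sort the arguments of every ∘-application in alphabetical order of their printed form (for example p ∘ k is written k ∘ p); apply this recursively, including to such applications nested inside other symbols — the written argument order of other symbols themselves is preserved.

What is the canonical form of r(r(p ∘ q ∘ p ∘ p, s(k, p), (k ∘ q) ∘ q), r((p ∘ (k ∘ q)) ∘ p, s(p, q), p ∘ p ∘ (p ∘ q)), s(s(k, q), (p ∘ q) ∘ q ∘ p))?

Descend into:  (p ∘ (k ∘ q)) ∘ p
Flatten:  p ∘ k ∘ q ∘ p
Sort arguments:  k ∘ p ∘ p ∘ q
Rebuild:  r(r(p ∘ p ∘ p ∘ q, s(k, p), k ∘ q ∘ q), r(k ∘ p ∘ p ∘ q, s(p, q), p ∘ p ∘ p ∘ q), s(s(k, q), p ∘ p ∘ q ∘ q))

Answer: r(r(p ∘ p ∘ p ∘ q, s(k, p), k ∘ q ∘ q), r(k ∘ p ∘ p ∘ q, s(p, q), p ∘ p ∘ p ∘ q), s(s(k, q), p ∘ p ∘ q ∘ q))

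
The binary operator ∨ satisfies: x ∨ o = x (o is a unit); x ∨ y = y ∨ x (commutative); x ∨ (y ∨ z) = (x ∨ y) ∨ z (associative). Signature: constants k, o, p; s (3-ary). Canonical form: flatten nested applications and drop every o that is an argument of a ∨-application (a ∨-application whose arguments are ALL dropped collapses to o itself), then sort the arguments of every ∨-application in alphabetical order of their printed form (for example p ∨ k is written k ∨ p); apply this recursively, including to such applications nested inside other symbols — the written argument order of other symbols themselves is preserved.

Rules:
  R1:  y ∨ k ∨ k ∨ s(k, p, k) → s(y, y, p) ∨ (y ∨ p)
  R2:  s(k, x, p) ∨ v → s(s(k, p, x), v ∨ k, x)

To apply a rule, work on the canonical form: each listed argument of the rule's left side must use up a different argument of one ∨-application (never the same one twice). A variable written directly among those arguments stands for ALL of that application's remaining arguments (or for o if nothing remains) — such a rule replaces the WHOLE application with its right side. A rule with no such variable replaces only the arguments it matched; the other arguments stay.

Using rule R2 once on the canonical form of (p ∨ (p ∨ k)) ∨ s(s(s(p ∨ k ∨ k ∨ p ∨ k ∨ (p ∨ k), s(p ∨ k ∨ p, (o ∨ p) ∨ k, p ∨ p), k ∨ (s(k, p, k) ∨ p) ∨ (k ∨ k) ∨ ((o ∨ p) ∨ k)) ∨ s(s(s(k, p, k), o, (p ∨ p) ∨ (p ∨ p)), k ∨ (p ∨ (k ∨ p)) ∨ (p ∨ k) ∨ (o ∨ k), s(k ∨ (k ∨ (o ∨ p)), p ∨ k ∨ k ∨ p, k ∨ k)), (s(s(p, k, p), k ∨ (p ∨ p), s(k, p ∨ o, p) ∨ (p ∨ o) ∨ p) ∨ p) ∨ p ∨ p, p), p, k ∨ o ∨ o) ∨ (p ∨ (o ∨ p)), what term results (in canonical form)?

Answer: k ∨ p ∨ p ∨ p ∨ p ∨ s(s(s(k ∨ k ∨ k ∨ k ∨ p ∨ p ∨ p, s(k ∨ p ∨ p, k ∨ p, p ∨ p), k ∨ k ∨ k ∨ k ∨ p ∨ p ∨ s(k, p, k)) ∨ s(s(s(k, p, k), o, p ∨ p ∨ p ∨ p), k ∨ k ∨ k ∨ k ∨ p ∨ p ∨ p, s(k ∨ k ∨ p, k ∨ k ∨ p ∨ p, k ∨ k)), p ∨ p ∨ p ∨ s(s(p, k, p), k ∨ p ∨ p, s(s(k, p, p), k ∨ p ∨ p, p)), p), p, k)

Derivation:
Canonical form:  k ∨ p ∨ p ∨ p ∨ p ∨ s(s(s(k ∨ k ∨ k ∨ k ∨ p ∨ p ∨ p, s(k ∨ p ∨ p, k ∨ p, p ∨ p), k ∨ k ∨ k ∨ k ∨ p ∨ p ∨ s(k, p, k)) ∨ s(s(s(k, p, k), o, p ∨ p ∨ p ∨ p), k ∨ k ∨ k ∨ k ∨ p ∨ p ∨ p, s(k ∨ k ∨ p, k ∨ k ∨ p ∨ p, k ∨ k)), p ∨ p ∨ p ∨ s(s(p, k, p), k ∨ p ∨ p, p ∨ p ∨ s(k, p, p)), p), p, k)
Match R2:  consume s(k, p, p);  v := p ∨ p, x := p
Every leftover argument binds to the variable; the entire application is replaced.
Giving:  k ∨ p ∨ p ∨ p ∨ p ∨ s(s(s(k ∨ k ∨ k ∨ k ∨ p ∨ p ∨ p, s(k ∨ p ∨ p, k ∨ p, p ∨ p), k ∨ k ∨ k ∨ k ∨ p ∨ p ∨ s(k, p, k)) ∨ s(s(s(k, p, k), o, p ∨ p ∨ p ∨ p), k ∨ k ∨ k ∨ k ∨ p ∨ p ∨ p, s(k ∨ k ∨ p, k ∨ k ∨ p ∨ p, k ∨ k)), p ∨ p ∨ p ∨ s(s(p, k, p), k ∨ p ∨ p, s(s(k, p, p), k ∨ p ∨ p, p)), p), p, k)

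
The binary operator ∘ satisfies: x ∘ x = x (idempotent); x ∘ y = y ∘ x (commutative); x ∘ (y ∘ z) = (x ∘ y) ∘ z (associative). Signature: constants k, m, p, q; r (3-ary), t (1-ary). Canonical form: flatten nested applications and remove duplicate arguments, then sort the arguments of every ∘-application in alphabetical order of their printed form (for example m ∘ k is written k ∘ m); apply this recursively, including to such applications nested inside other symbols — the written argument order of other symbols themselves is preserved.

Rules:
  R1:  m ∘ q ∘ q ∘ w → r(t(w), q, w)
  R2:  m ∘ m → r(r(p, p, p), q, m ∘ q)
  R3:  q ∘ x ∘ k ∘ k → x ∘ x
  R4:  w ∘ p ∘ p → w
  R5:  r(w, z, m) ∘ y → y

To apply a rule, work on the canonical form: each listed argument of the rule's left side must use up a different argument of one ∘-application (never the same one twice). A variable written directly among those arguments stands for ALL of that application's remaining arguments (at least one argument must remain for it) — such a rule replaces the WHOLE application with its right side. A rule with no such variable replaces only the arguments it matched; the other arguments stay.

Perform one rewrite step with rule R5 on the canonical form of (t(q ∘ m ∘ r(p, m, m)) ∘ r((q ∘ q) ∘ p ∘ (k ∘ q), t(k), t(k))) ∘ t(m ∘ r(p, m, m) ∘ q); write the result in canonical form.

Canonical form:  r(k ∘ p ∘ q, t(k), t(k)) ∘ t(m ∘ q ∘ r(p, m, m))
Apply R5:  consuming r(p, m, m);  w := p, y := m ∘ q, z := m
Every leftover argument binds to the variable; the entire application is replaced.
New term:  r(k ∘ p ∘ q, t(k), t(k)) ∘ t(m ∘ q)

Answer: r(k ∘ p ∘ q, t(k), t(k)) ∘ t(m ∘ q)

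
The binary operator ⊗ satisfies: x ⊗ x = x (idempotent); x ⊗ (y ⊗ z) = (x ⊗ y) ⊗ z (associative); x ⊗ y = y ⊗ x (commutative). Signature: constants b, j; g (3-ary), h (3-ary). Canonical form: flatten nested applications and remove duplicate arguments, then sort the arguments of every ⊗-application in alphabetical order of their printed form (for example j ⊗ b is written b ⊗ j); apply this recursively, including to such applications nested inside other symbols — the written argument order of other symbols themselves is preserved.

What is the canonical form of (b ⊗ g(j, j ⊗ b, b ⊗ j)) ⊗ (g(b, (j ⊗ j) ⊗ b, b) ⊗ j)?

Answer: b ⊗ g(b, b ⊗ j, b) ⊗ g(j, b ⊗ j, b ⊗ j) ⊗ j

Derivation:
Un-nest:  b ⊗ g(j, j ⊗ b, b ⊗ j) ⊗ g(b, (j ⊗ j) ⊗ b, b) ⊗ j
Simplify inside:  g(j, j ⊗ b, b ⊗ j)  →  g(j, b ⊗ j, b ⊗ j)
Inside:  g(b, (j ⊗ j) ⊗ b, b)  →  g(b, b ⊗ j, b)
Sort arguments:  b ⊗ g(b, b ⊗ j, b) ⊗ g(j, b ⊗ j, b ⊗ j) ⊗ j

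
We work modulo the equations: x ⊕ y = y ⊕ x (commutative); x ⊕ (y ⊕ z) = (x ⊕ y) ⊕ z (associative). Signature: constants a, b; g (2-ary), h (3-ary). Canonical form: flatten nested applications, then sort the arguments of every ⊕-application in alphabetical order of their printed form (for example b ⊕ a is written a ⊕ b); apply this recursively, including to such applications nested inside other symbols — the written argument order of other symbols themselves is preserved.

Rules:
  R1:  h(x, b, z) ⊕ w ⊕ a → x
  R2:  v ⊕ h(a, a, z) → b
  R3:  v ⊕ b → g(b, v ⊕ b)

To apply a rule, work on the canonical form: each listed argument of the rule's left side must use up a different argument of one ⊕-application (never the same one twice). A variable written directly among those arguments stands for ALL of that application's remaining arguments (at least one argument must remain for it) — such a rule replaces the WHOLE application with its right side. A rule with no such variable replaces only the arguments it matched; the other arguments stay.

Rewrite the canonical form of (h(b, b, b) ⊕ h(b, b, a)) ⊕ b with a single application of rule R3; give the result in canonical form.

Answer: g(b, b ⊕ h(b, b, a) ⊕ h(b, b, b))

Derivation:
Canonical form:  b ⊕ h(b, b, a) ⊕ h(b, b, b)
R3 matches:  uses b;  v := h(b, b, a) ⊕ h(b, b, b)
The variable takes the whole remainder — replace the entire application.
New term:  g(b, b ⊕ h(b, b, a) ⊕ h(b, b, b))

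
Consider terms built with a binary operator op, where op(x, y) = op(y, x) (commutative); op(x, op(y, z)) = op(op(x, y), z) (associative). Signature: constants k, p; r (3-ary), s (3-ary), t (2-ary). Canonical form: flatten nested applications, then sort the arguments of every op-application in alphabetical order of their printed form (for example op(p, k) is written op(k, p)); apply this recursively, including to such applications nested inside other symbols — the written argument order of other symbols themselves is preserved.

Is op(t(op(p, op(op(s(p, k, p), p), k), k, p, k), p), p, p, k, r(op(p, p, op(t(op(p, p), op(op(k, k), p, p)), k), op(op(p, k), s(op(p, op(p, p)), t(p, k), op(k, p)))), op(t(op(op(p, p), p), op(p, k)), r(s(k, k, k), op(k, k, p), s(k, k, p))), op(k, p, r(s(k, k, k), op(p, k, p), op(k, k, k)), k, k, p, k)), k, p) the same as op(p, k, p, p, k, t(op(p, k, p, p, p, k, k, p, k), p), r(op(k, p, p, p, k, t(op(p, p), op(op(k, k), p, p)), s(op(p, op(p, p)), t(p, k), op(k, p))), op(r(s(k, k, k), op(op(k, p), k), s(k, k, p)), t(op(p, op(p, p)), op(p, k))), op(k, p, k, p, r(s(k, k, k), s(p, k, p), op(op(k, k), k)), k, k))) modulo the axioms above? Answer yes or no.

Left:  op(t(op(p, op(op(s(p, k, p), p), k), k, p, k), p), p, p, k, r(op(p, p, op(t(op(p, p), op(op(k, k), p, p)), k), op(op(p, k), s(op(p, op(p, p)), t(p, k), op(k, p)))), op(t(op(op(p, p), p), op(p, k)), r(s(k, k, k), op(k, k, p), s(k, k, p))), op(k, p, r(s(k, k, k), op(p, k, p), op(k, k, k)), k, k, p, k)), k, p)
  Simplify inside:  t(op(p, op(op(s(p, k, p), p), k), k, p, k), p)  →  t(op(k, k, k, p, p, p, s(p, k, p)), p)
  Canonicalize subterm:  r(op(p, p, op(t(op(p, p), op(op(k, k), p, p)), k), op(op(p, k), s(op(p, op(p, p)), t(p, k), op(k, p)))), op(t(op(op(p, p), p), op(p, k)), r(s(k, k, k), op(k, k, p), s(k, k, p))), op(k, p, r(s(k, k, k), op(p, k, p), op(k, k, k)), k, k, p, k))  →  r(op(k, k, p, p, p, s(op(p, p, p), t(p, k), op(k, p)), t(op(p, p), op(k, k, p, p))), op(r(s(k, k, k), op(k, k, p), s(k, k, p)), t(op(p, p, p), op(k, p))), op(k, k, k, k, p, p, r(s(k, k, k), op(k, p, p), op(k, k, k))))
  Sort arguments:  op(k, k, p, p, p, r(op(k, k, p, p, p, s(op(p, p, p), t(p, k), op(k, p)), t(op(p, p), op(k, k, p, p))), op(r(s(k, k, k), op(k, k, p), s(k, k, p)), t(op(p, p, p), op(k, p))), op(k, k, k, k, p, p, r(s(k, k, k), op(k, p, p), op(k, k, k)))), t(op(k, k, k, p, p, p, s(p, k, p)), p))
Right:  op(p, k, p, p, k, t(op(p, k, p, p, p, k, k, p, k), p), r(op(k, p, p, p, k, t(op(p, p), op(op(k, k), p, p)), s(op(p, op(p, p)), t(p, k), op(k, p))), op(r(s(k, k, k), op(op(k, p), k), s(k, k, p)), t(op(p, op(p, p)), op(p, k))), op(k, p, k, p, r(s(k, k, k), s(p, k, p), op(op(k, k), k)), k, k)))
  Canonicalize subterm:  t(op(p, k, p, p, p, k, k, p, k), p)  →  t(op(k, k, k, k, p, p, p, p, p), p)
  Canonicalize subterm:  r(op(k, p, p, p, k, t(op(p, p), op(op(k, k), p, p)), s(op(p, op(p, p)), t(p, k), op(k, p))), op(r(s(k, k, k), op(op(k, p), k), s(k, k, p)), t(op(p, op(p, p)), op(p, k))), op(k, p, k, p, r(s(k, k, k), s(p, k, p), op(op(k, k), k)), k, k))  →  r(op(k, k, p, p, p, s(op(p, p, p), t(p, k), op(k, p)), t(op(p, p), op(k, k, p, p))), op(r(s(k, k, k), op(k, k, p), s(k, k, p)), t(op(p, p, p), op(k, p))), op(k, k, k, k, p, p, r(s(k, k, k), s(p, k, p), op(k, k, k))))
  Order the arguments:  op(k, k, p, p, p, r(op(k, k, p, p, p, s(op(p, p, p), t(p, k), op(k, p)), t(op(p, p), op(k, k, p, p))), op(r(s(k, k, k), op(k, k, p), s(k, k, p)), t(op(p, p, p), op(k, p))), op(k, k, k, k, p, p, r(s(k, k, k), s(p, k, p), op(k, k, k)))), t(op(k, k, k, k, p, p, p, p, p), p))

Answer: no — op(k, k, p, p, p, r(op(k, k, p, p, p, s(op(p, p, p), t(p, k), op(k, p)), t(op(p, p), op(k, k, p, p))), op(r(s(k, k, k), op(k, k, p), s(k, k, p)), t(op(p, p, p), op(k, p))), op(k, k, k, k, p, p, r(s(k, k, k), op(k, p, p), op(k, k, k)))), t(op(k, k, k, p, p, p, s(p, k, p)), p)) vs op(k, k, p, p, p, r(op(k, k, p, p, p, s(op(p, p, p), t(p, k), op(k, p)), t(op(p, p), op(k, k, p, p))), op(r(s(k, k, k), op(k, k, p), s(k, k, p)), t(op(p, p, p), op(k, p))), op(k, k, k, k, p, p, r(s(k, k, k), s(p, k, p), op(k, k, k)))), t(op(k, k, k, k, p, p, p, p, p), p))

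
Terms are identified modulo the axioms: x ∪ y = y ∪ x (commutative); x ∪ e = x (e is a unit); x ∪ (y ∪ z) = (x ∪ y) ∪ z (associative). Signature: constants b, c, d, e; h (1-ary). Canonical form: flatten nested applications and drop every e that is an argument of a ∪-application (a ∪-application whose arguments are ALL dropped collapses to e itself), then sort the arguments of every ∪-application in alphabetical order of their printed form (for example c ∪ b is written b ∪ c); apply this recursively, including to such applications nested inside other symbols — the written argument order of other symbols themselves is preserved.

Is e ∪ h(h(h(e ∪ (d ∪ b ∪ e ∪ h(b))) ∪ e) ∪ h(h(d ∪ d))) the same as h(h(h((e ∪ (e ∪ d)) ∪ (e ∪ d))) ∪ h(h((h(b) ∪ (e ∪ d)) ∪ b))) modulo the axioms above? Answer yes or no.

Answer: yes — both canonical forms are h(h(h(b ∪ d ∪ h(b))) ∪ h(h(d ∪ d)))

Derivation:
Left:  e ∪ h(h(h(e ∪ (d ∪ b ∪ e ∪ h(b))) ∪ e) ∪ h(h(d ∪ d)))
  Inside:  h(h(h(e ∪ (d ∪ b ∪ e ∪ h(b))) ∪ e) ∪ h(h(d ∪ d)))  →  h(h(h(b ∪ d ∪ h(b))) ∪ h(h(d ∪ d)))
  Drop the unit:  drop e
  Sort:  h(h(h(b ∪ d ∪ h(b))) ∪ h(h(d ∪ d)))
Right:  h(h(h((e ∪ (e ∪ d)) ∪ (e ∪ d))) ∪ h(h((h(b) ∪ (e ∪ d)) ∪ b)))
  Work inside:  h(h((e ∪ (e ∪ d)) ∪ (e ∪ d))) ∪ h(h((h(b) ∪ (e ∪ d)) ∪ b))
  Simplify inside:  h(h((e ∪ (e ∪ d)) ∪ (e ∪ d)))  →  h(h(d ∪ d))
  Canonicalize subterm:  h(h((h(b) ∪ (e ∪ d)) ∪ b))  →  h(h(b ∪ d ∪ h(b)))
  Sort arguments:  h(h(b ∪ d ∪ h(b))) ∪ h(h(d ∪ d))
  Put back:  h(h(h(b ∪ d ∪ h(b))) ∪ h(h(d ∪ d)))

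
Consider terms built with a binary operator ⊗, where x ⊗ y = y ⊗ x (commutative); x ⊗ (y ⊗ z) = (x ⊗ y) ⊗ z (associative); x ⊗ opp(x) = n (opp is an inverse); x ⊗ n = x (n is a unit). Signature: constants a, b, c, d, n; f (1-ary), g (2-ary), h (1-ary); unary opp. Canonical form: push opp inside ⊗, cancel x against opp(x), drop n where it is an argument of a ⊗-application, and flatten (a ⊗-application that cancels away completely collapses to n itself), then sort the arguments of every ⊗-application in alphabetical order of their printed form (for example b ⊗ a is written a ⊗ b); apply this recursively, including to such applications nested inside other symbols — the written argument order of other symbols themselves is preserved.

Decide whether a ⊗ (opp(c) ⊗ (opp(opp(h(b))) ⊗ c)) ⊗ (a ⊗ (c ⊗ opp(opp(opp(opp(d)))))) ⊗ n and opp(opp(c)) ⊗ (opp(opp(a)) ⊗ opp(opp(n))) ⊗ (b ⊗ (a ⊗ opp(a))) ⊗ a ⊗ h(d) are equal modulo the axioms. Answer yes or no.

Left:  a ⊗ (opp(c) ⊗ (opp(opp(h(b))) ⊗ c)) ⊗ (a ⊗ (c ⊗ opp(opp(opp(opp(d)))))) ⊗ n
  Push opp inside:  distribute opp over ⊗ and collapse double opp
  Combine occurrences:  a ⊗ a ⊗ c ⊗ h(b) ⊗ d
  Sort arguments:  a ⊗ a ⊗ c ⊗ d ⊗ h(b)
Right:  opp(opp(c)) ⊗ (opp(opp(a)) ⊗ opp(opp(n))) ⊗ (b ⊗ (a ⊗ opp(a))) ⊗ a ⊗ h(d)
  Push opp inside:  distribute opp over ⊗ and collapse double opp
  Collect:  c ⊗ a ⊗ a ⊗ b ⊗ h(d)
  Sort:  a ⊗ a ⊗ b ⊗ c ⊗ h(d)

Answer: no — a ⊗ a ⊗ c ⊗ d ⊗ h(b) vs a ⊗ a ⊗ b ⊗ c ⊗ h(d)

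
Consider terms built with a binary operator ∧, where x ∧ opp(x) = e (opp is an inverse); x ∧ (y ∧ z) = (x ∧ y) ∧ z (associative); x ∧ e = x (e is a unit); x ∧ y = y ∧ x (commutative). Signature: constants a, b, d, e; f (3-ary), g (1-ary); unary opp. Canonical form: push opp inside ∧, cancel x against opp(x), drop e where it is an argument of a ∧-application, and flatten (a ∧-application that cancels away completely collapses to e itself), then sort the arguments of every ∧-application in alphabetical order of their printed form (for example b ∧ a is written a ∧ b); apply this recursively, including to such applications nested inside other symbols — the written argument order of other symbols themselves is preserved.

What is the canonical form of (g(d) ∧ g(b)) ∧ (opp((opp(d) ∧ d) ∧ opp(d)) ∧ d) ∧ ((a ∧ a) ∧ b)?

Push opp inside:  distribute opp over ∧ and collapse double opp
Collect:  g(d) ∧ g(b) ∧ d ∧ d ∧ a ∧ a ∧ b
Sort arguments:  a ∧ a ∧ b ∧ d ∧ d ∧ g(b) ∧ g(d)

Answer: a ∧ a ∧ b ∧ d ∧ d ∧ g(b) ∧ g(d)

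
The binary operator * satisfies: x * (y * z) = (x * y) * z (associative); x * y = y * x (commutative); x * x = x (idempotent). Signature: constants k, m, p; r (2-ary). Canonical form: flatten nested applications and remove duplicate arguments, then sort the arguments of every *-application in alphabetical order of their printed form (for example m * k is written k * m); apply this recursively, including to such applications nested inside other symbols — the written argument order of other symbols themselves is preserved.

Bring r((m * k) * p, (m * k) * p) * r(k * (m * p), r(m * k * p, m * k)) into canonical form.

Answer: r(k * m * p, k * m * p) * r(k * m * p, r(k * m * p, k * m))

Derivation:
Simplify inside:  r((m * k) * p, (m * k) * p)  →  r(k * m * p, k * m * p)
Canonicalize subterm:  r(k * (m * p), r(m * k * p, m * k))  →  r(k * m * p, r(k * m * p, k * m))
Sort:  r(k * m * p, k * m * p) * r(k * m * p, r(k * m * p, k * m))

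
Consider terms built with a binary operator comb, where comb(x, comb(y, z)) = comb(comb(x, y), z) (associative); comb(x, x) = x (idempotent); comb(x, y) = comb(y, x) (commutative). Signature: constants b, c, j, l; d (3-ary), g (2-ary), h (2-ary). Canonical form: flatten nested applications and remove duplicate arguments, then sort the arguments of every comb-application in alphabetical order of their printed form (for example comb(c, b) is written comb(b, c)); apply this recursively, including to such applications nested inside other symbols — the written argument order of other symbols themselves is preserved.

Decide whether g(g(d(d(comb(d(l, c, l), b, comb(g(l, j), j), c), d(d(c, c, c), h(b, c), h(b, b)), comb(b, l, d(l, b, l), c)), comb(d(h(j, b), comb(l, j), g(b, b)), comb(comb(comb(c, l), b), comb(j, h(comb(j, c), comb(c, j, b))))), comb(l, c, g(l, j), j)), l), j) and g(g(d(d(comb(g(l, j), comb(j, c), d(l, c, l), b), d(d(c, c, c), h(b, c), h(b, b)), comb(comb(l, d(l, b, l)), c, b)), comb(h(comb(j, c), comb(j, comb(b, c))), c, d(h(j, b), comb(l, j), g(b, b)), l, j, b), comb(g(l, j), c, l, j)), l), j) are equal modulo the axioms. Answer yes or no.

Left:  g(g(d(d(comb(d(l, c, l), b, comb(g(l, j), j), c), d(d(c, c, c), h(b, c), h(b, b)), comb(b, l, d(l, b, l), c)), comb(d(h(j, b), comb(l, j), g(b, b)), comb(comb(comb(c, l), b), comb(j, h(comb(j, c), comb(c, j, b))))), comb(l, c, g(l, j), j)), l), j)
  Descend into:  comb(d(h(j, b), comb(l, j), g(b, b)), comb(comb(comb(c, l), b), comb(j, h(comb(j, c), comb(c, j, b)))))
  Merge nested applications:  comb(d(h(j, b), comb(l, j), g(b, b)), c, l, b, j, h(comb(j, c), comb(c, j, b)))
  Inside:  d(h(j, b), comb(l, j), g(b, b))  →  d(h(j, b), comb(j, l), g(b, b))
  Simplify inside:  h(comb(j, c), comb(c, j, b))  →  h(comb(c, j), comb(b, c, j))
  Sort:  comb(b, c, d(h(j, b), comb(j, l), g(b, b)), h(comb(c, j), comb(b, c, j)), j, l)
  Rebuild:  g(g(d(d(comb(b, c, d(l, c, l), g(l, j), j), d(d(c, c, c), h(b, c), h(b, b)), comb(b, c, d(l, b, l), l)), comb(b, c, d(h(j, b), comb(j, l), g(b, b)), h(comb(c, j), comb(b, c, j)), j, l), comb(c, g(l, j), j, l)), l), j)
Right:  g(g(d(d(comb(g(l, j), comb(j, c), d(l, c, l), b), d(d(c, c, c), h(b, c), h(b, b)), comb(comb(l, d(l, b, l)), c, b)), comb(h(comb(j, c), comb(j, comb(b, c))), c, d(h(j, b), comb(l, j), g(b, b)), l, j, b), comb(g(l, j), c, l, j)), l), j)
  Focus inside:  comb(h(comb(j, c), comb(j, comb(b, c))), c, d(h(j, b), comb(l, j), g(b, b)), l, j, b)
  Canonicalize subterm:  h(comb(j, c), comb(j, comb(b, c)))  →  h(comb(c, j), comb(b, c, j))
  Canonicalize subterm:  d(h(j, b), comb(l, j), g(b, b))  →  d(h(j, b), comb(j, l), g(b, b))
  Sort arguments:  comb(b, c, d(h(j, b), comb(j, l), g(b, b)), h(comb(c, j), comb(b, c, j)), j, l)
  Rebuild:  g(g(d(d(comb(b, c, d(l, c, l), g(l, j), j), d(d(c, c, c), h(b, c), h(b, b)), comb(b, c, d(l, b, l), l)), comb(b, c, d(h(j, b), comb(j, l), g(b, b)), h(comb(c, j), comb(b, c, j)), j, l), comb(c, g(l, j), j, l)), l), j)

Answer: yes — both canonical forms are g(g(d(d(comb(b, c, d(l, c, l), g(l, j), j), d(d(c, c, c), h(b, c), h(b, b)), comb(b, c, d(l, b, l), l)), comb(b, c, d(h(j, b), comb(j, l), g(b, b)), h(comb(c, j), comb(b, c, j)), j, l), comb(c, g(l, j), j, l)), l), j)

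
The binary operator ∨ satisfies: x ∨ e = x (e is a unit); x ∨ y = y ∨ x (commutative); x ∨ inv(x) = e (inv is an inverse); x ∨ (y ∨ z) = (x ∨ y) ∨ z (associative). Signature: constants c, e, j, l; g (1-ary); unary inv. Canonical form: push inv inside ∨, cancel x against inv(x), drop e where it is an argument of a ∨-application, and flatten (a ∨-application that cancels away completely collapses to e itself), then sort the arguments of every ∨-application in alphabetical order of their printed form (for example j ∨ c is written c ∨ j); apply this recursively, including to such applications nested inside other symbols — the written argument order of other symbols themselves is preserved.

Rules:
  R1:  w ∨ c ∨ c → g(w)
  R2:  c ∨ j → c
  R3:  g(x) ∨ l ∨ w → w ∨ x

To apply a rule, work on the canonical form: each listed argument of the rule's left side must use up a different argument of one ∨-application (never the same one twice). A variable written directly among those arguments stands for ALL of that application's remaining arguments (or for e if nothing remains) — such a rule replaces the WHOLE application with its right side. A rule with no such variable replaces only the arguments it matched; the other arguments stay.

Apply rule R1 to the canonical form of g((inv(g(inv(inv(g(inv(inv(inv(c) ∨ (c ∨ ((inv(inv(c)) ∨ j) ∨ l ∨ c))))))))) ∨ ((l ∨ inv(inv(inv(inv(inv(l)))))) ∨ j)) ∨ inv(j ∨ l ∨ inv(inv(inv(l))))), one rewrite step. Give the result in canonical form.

Canonical form:  g(inv(g(g(c ∨ c ∨ j ∨ l))))
R1 matches:  uses c, c;  w := j ∨ l
The extension variable absorbs all remaining arguments, so the whole application is rewritten.
New term:  g(inv(g(g(g(j ∨ l)))))

Answer: g(inv(g(g(g(j ∨ l)))))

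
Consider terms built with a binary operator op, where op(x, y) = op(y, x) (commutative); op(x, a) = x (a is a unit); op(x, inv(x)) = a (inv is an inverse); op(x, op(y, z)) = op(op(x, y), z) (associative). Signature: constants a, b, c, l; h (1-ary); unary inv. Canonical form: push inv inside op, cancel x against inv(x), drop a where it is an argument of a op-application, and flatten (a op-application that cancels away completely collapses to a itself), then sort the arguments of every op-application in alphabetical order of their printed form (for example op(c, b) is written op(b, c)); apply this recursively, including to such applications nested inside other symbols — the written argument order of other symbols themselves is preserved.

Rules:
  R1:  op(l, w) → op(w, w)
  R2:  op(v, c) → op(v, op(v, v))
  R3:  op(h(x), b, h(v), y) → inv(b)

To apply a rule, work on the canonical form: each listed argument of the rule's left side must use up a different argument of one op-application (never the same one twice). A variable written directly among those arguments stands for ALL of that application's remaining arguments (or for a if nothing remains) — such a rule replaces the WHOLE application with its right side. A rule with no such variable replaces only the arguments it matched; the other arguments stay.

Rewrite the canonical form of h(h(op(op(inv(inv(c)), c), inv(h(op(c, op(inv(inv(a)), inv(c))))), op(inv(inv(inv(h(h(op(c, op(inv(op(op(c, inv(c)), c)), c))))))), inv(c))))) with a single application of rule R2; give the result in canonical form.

Canonical form:  h(h(op(c, inv(h(a)), inv(h(h(c))))))
R2 matches:  uses c;  v := op(inv(h(a)), inv(h(h(c))))
The variable takes the whole remainder — replace the entire application.
Result:  h(h(op(inv(h(a)), inv(h(a)), inv(h(a)), inv(h(h(c))), inv(h(h(c))), inv(h(h(c))))))

Answer: h(h(op(inv(h(a)), inv(h(a)), inv(h(a)), inv(h(h(c))), inv(h(h(c))), inv(h(h(c))))))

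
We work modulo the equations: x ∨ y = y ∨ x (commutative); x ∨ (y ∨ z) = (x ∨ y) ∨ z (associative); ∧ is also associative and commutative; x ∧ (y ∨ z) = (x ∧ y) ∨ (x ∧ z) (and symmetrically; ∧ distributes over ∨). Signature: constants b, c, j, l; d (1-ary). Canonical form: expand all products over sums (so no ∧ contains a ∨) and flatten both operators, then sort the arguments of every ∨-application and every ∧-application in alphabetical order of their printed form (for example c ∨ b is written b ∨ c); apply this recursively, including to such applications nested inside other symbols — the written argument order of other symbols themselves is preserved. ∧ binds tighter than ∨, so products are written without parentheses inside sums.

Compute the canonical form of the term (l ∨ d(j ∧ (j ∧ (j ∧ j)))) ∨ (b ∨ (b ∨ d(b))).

Un-nest:  l ∨ d(j ∧ j ∧ j ∧ j) ∨ b ∨ b ∨ d(b)
Order the arguments:  b ∨ b ∨ d(b) ∨ d(j ∧ j ∧ j ∧ j) ∨ l

Answer: b ∨ b ∨ d(b) ∨ d(j ∧ j ∧ j ∧ j) ∨ l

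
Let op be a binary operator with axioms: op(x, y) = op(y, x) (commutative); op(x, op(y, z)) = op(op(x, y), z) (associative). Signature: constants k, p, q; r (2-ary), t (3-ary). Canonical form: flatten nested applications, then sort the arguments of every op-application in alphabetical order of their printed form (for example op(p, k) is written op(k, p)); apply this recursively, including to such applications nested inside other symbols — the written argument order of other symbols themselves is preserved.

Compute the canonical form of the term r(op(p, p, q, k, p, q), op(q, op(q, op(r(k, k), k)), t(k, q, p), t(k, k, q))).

Work inside:  op(q, op(q, op(r(k, k), k)), t(k, q, p), t(k, k, q))
Merge nested applications:  op(q, q, r(k, k), k, t(k, q, p), t(k, k, q))
Sort:  op(k, q, q, r(k, k), t(k, k, q), t(k, q, p))
Reassemble:  r(op(k, p, p, p, q, q), op(k, q, q, r(k, k), t(k, k, q), t(k, q, p)))

Answer: r(op(k, p, p, p, q, q), op(k, q, q, r(k, k), t(k, k, q), t(k, q, p)))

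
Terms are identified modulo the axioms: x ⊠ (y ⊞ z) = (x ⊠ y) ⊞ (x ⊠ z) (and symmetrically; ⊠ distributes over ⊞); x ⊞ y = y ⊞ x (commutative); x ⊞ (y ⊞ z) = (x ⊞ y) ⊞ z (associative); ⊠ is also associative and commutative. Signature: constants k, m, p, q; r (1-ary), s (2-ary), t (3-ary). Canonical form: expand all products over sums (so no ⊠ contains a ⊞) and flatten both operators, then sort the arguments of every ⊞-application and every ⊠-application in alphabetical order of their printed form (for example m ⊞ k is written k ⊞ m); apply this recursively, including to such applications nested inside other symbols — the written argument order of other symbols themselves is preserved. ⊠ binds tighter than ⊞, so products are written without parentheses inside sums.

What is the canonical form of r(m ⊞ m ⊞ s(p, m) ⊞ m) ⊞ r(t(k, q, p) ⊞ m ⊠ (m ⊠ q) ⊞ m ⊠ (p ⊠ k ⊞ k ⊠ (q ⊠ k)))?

Expand:  r(m ⊞ m ⊞ m ⊞ s(p, m)) ⊞ r(k ⊠ k ⊠ m ⊠ q ⊞ k ⊠ m ⊠ p ⊞ m ⊠ m ⊠ q ⊞ t(k, q, p))
Order the arguments:  r(k ⊠ k ⊠ m ⊠ q ⊞ k ⊠ m ⊠ p ⊞ m ⊠ m ⊠ q ⊞ t(k, q, p)) ⊞ r(m ⊞ m ⊞ m ⊞ s(p, m))

Answer: r(k ⊠ k ⊠ m ⊠ q ⊞ k ⊠ m ⊠ p ⊞ m ⊠ m ⊠ q ⊞ t(k, q, p)) ⊞ r(m ⊞ m ⊞ m ⊞ s(p, m))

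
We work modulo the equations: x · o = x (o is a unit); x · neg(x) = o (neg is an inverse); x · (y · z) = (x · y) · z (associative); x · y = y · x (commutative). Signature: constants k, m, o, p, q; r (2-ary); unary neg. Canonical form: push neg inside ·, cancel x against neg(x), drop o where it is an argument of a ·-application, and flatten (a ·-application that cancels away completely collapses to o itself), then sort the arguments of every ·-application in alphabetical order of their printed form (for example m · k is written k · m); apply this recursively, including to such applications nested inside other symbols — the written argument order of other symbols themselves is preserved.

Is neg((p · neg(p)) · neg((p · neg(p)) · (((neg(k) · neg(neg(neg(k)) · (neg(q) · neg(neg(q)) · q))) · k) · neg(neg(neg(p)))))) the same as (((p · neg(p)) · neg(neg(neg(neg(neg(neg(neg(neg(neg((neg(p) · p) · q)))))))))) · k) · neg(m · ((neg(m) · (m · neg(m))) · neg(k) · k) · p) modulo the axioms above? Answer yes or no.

Answer: no — neg(k) · neg(p) · neg(q) vs k · neg(p) · neg(q)

Derivation:
Left:  neg((p · neg(p)) · neg((p · neg(p)) · (((neg(k) · neg(neg(neg(k)) · (neg(q) · neg(neg(q)) · q))) · k) · neg(neg(neg(p))))))
  Push neg inside:  distribute neg over · and collapse double neg
  Collect terms:  neg(p) · neg(k) · neg(q)
  Sort arguments:  neg(k) · neg(p) · neg(q)
Right:  (((p · neg(p)) · neg(neg(neg(neg(neg(neg(neg(neg(neg((neg(p) · p) · q)))))))))) · k) · neg(m · ((neg(m) · (m · neg(m))) · neg(k) · k) · p)
  Push neg inside:  distribute neg over · and collapse double neg
  Cancel inverse pairs:  m cancels
  Collect terms:  neg(p) · neg(q) · k
  Sort arguments:  k · neg(p) · neg(q)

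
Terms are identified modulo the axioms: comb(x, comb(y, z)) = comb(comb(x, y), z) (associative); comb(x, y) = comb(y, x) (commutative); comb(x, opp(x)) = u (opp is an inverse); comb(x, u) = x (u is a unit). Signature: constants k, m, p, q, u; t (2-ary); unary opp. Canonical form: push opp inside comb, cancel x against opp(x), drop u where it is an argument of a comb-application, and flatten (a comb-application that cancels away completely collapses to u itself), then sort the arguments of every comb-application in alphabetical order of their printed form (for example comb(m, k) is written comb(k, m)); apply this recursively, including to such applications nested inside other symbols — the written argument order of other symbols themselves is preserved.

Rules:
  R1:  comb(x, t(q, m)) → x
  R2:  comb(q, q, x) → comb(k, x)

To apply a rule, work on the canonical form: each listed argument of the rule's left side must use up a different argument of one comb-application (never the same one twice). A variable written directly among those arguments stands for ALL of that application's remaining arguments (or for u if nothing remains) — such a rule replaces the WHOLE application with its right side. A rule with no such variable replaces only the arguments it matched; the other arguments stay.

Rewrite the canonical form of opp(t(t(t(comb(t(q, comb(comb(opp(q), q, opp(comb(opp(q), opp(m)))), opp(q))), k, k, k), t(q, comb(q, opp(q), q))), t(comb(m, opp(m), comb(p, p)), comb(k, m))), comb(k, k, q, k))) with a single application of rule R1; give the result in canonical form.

Answer: opp(t(t(t(comb(k, k, k), t(q, q)), t(comb(p, p), comb(k, m))), comb(k, k, k, q)))

Derivation:
Canonical form:  opp(t(t(t(comb(k, k, k, t(q, m)), t(q, q)), t(comb(p, p), comb(k, m))), comb(k, k, k, q)))
Match R1:  consume t(q, m);  x := comb(k, k, k)
The extension variable absorbs all remaining arguments, so the whole application is rewritten.
Result:  opp(t(t(t(comb(k, k, k), t(q, q)), t(comb(p, p), comb(k, m))), comb(k, k, k, q)))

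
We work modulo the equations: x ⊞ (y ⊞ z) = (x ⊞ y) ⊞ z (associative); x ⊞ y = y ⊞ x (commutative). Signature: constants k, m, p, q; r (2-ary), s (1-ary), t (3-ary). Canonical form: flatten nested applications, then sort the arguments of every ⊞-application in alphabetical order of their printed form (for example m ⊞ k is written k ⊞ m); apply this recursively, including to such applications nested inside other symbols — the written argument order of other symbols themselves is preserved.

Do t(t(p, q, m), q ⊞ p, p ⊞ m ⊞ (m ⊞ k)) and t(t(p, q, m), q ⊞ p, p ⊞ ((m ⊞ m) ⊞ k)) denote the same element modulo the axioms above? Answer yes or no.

Answer: yes — both canonical forms are t(t(p, q, m), p ⊞ q, k ⊞ m ⊞ m ⊞ p)

Derivation:
Left:  t(t(p, q, m), q ⊞ p, p ⊞ m ⊞ (m ⊞ k))
  Focus inside:  p ⊞ m ⊞ (m ⊞ k)
  Un-nest:  p ⊞ m ⊞ m ⊞ k
  Sort arguments:  k ⊞ m ⊞ m ⊞ p
  Reassemble:  t(t(p, q, m), p ⊞ q, k ⊞ m ⊞ m ⊞ p)
Right:  t(t(p, q, m), q ⊞ p, p ⊞ ((m ⊞ m) ⊞ k))
  Focus inside:  p ⊞ ((m ⊞ m) ⊞ k)
  Flatten:  p ⊞ m ⊞ m ⊞ k
  Sort:  k ⊞ m ⊞ m ⊞ p
  Rebuild:  t(t(p, q, m), p ⊞ q, k ⊞ m ⊞ m ⊞ p)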